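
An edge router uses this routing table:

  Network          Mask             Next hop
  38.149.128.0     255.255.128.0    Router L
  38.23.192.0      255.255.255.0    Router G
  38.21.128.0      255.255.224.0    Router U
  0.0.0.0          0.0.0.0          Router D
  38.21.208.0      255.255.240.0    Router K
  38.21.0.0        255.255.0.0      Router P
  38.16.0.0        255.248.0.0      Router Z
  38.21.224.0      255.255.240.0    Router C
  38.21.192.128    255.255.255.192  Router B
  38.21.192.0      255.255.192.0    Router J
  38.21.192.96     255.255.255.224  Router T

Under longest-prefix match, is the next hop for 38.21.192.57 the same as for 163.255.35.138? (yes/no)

38.21.192.57: longest match 38.21.192.0/18 -> Router J
163.255.35.138: longest match 0.0.0.0/0 -> Router D

no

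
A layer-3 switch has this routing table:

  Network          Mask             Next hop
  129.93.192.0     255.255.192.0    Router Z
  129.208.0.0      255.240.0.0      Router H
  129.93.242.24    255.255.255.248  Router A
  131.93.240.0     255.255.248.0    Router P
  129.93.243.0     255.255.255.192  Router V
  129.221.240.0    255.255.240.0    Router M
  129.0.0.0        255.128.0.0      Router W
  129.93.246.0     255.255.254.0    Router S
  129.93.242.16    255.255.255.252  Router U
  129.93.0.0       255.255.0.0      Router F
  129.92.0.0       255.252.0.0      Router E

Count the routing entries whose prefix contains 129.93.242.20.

Prefixes containing 129.93.242.20:
  129.0.0.0/9 (129.0.0.0 - 129.127.255.255)
  129.92.0.0/14 (129.92.0.0 - 129.95.255.255)
  129.93.0.0/16 (129.93.0.0 - 129.93.255.255)
  129.93.192.0/18 (129.93.192.0 - 129.93.255.255)
Total matching entries: 4.

4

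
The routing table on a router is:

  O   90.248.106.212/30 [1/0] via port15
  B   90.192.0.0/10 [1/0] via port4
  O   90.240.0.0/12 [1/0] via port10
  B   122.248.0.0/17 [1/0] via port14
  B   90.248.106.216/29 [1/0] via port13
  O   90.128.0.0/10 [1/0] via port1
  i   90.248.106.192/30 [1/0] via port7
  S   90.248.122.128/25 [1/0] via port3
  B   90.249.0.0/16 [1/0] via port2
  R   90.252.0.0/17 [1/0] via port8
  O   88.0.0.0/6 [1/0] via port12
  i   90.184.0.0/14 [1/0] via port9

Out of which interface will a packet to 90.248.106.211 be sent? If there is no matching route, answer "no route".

Routes whose prefix contains 90.248.106.211:
  88.0.0.0/6 (88.0.0.0 - 91.255.255.255) -> port12
  90.192.0.0/10 (90.192.0.0 - 90.255.255.255) -> port4
  90.240.0.0/12 (90.240.0.0 - 90.255.255.255) -> port10
More-specific entries that do NOT match:
  90.248.106.212/30 (90.248.106.212 - 90.248.106.215) does not contain 90.248.106.211
  90.248.106.192/30 (90.248.106.192 - 90.248.106.195) does not contain 90.248.106.211
  90.248.106.216/29 (90.248.106.216 - 90.248.106.223) does not contain 90.248.106.211
  90.248.122.128/25 (90.248.122.128 - 90.248.122.255) does not contain 90.248.106.211
  122.248.0.0/17 (122.248.0.0 - 122.248.127.255) does not contain 90.248.106.211
  90.252.0.0/17 (90.252.0.0 - 90.252.127.255) does not contain 90.248.106.211
  90.249.0.0/16 (90.249.0.0 - 90.249.255.255) does not contain 90.248.106.211
  90.184.0.0/14 (90.184.0.0 - 90.187.255.255) does not contain 90.248.106.211
Longest matching prefix is /12 -> interface port10.

port10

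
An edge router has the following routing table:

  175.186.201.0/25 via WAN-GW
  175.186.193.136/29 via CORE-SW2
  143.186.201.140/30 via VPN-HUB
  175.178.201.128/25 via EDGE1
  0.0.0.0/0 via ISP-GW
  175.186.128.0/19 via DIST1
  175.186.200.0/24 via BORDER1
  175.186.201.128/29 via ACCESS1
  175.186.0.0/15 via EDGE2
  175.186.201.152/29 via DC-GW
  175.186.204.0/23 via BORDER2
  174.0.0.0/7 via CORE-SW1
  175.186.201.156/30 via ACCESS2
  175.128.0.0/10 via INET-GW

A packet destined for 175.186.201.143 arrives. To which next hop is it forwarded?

Routes whose prefix contains 175.186.201.143:
  0.0.0.0/0 (default, matches everything) -> ISP-GW
  174.0.0.0/7 (174.0.0.0 - 175.255.255.255) -> CORE-SW1
  175.128.0.0/10 (175.128.0.0 - 175.191.255.255) -> INET-GW
  175.186.0.0/15 (175.186.0.0 - 175.187.255.255) -> EDGE2
More-specific entries that do NOT match:
  143.186.201.140/30 (143.186.201.140 - 143.186.201.143) does not contain 175.186.201.143
  175.186.201.156/30 (175.186.201.156 - 175.186.201.159) does not contain 175.186.201.143
  175.186.193.136/29 (175.186.193.136 - 175.186.193.143) does not contain 175.186.201.143
  175.186.201.128/29 (175.186.201.128 - 175.186.201.135) does not contain 175.186.201.143
  175.186.201.152/29 (175.186.201.152 - 175.186.201.159) does not contain 175.186.201.143
  175.186.201.0/25 (175.186.201.0 - 175.186.201.127) does not contain 175.186.201.143
  175.178.201.128/25 (175.178.201.128 - 175.178.201.255) does not contain 175.186.201.143
  175.186.200.0/24 (175.186.200.0 - 175.186.200.255) does not contain 175.186.201.143
  175.186.204.0/23 (175.186.204.0 - 175.186.205.255) does not contain 175.186.201.143
  175.186.128.0/19 (175.186.128.0 - 175.186.159.255) does not contain 175.186.201.143
Longest matching prefix is /15 -> next hop EDGE2.

EDGE2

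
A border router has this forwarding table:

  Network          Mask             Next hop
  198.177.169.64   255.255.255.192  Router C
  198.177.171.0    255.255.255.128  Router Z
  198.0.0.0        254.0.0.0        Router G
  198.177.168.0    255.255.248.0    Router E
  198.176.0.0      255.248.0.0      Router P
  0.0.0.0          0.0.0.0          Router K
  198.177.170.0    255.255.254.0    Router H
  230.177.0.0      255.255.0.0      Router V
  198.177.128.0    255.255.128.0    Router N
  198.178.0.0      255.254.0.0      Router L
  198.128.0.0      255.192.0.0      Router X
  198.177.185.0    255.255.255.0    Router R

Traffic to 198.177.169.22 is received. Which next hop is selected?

Routes whose prefix contains 198.177.169.22:
  0.0.0.0/0 (default, matches everything) -> Router K
  198.0.0.0/7 (198.0.0.0 - 199.255.255.255) -> Router G
  198.128.0.0/10 (198.128.0.0 - 198.191.255.255) -> Router X
  198.176.0.0/13 (198.176.0.0 - 198.183.255.255) -> Router P
  198.177.128.0/17 (198.177.128.0 - 198.177.255.255) -> Router N
  198.177.168.0/21 (198.177.168.0 - 198.177.175.255) -> Router E
More-specific entries that do NOT match:
  198.177.169.64/26 (198.177.169.64 - 198.177.169.127) does not contain 198.177.169.22
  198.177.171.0/25 (198.177.171.0 - 198.177.171.127) does not contain 198.177.169.22
  198.177.185.0/24 (198.177.185.0 - 198.177.185.255) does not contain 198.177.169.22
  198.177.170.0/23 (198.177.170.0 - 198.177.171.255) does not contain 198.177.169.22
Longest matching prefix is /21 -> next hop Router E.

Router E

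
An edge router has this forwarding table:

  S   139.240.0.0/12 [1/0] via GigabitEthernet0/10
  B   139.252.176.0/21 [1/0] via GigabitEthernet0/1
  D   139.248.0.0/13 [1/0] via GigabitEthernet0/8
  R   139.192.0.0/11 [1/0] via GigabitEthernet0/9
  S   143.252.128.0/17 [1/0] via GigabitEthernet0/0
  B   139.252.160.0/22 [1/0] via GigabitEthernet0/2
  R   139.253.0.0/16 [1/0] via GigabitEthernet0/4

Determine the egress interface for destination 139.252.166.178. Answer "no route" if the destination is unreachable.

GigabitEthernet0/8

Routes whose prefix contains 139.252.166.178:
  139.240.0.0/12 (139.240.0.0 - 139.255.255.255) -> GigabitEthernet0/10
  139.248.0.0/13 (139.248.0.0 - 139.255.255.255) -> GigabitEthernet0/8
More-specific entries that do NOT match:
  139.252.160.0/22 (139.252.160.0 - 139.252.163.255) does not contain 139.252.166.178
  139.252.176.0/21 (139.252.176.0 - 139.252.183.255) does not contain 139.252.166.178
  143.252.128.0/17 (143.252.128.0 - 143.252.255.255) does not contain 139.252.166.178
  139.253.0.0/16 (139.253.0.0 - 139.253.255.255) does not contain 139.252.166.178
Longest matching prefix is /13 -> interface GigabitEthernet0/8.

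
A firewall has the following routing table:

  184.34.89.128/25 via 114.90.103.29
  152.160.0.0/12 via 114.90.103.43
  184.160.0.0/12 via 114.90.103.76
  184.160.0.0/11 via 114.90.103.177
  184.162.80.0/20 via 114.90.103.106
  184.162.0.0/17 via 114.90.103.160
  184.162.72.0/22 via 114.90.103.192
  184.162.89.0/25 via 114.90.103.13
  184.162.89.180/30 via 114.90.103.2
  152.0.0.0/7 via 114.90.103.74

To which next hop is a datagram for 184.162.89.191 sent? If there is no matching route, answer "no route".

114.90.103.106

Routes whose prefix contains 184.162.89.191:
  184.160.0.0/11 (184.160.0.0 - 184.191.255.255) -> 114.90.103.177
  184.160.0.0/12 (184.160.0.0 - 184.175.255.255) -> 114.90.103.76
  184.162.0.0/17 (184.162.0.0 - 184.162.127.255) -> 114.90.103.160
  184.162.80.0/20 (184.162.80.0 - 184.162.95.255) -> 114.90.103.106
More-specific entries that do NOT match:
  184.162.89.180/30 (184.162.89.180 - 184.162.89.183) does not contain 184.162.89.191
  184.34.89.128/25 (184.34.89.128 - 184.34.89.255) does not contain 184.162.89.191
  184.162.89.0/25 (184.162.89.0 - 184.162.89.127) does not contain 184.162.89.191
  184.162.72.0/22 (184.162.72.0 - 184.162.75.255) does not contain 184.162.89.191
Longest matching prefix is /20 -> next hop 114.90.103.106.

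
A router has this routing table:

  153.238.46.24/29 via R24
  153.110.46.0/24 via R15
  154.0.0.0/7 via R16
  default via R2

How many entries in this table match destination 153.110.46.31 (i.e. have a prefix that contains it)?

2

Prefixes containing 153.110.46.31:
  0.0.0.0/0 (default, matches everything)
  153.110.46.0/24 (153.110.46.0 - 153.110.46.255)
Total matching entries: 2.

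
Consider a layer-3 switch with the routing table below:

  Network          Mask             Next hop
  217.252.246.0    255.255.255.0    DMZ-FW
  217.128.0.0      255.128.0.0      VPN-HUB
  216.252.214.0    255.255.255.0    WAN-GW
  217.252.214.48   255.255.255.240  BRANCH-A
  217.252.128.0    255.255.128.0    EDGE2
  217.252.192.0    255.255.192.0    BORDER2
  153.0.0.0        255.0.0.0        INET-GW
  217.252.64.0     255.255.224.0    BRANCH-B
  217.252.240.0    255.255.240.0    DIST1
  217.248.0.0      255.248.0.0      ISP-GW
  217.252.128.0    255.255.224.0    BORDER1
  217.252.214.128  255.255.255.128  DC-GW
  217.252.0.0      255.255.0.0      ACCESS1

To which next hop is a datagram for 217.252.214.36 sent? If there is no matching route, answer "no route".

Routes whose prefix contains 217.252.214.36:
  217.128.0.0/9 (217.128.0.0 - 217.255.255.255) -> VPN-HUB
  217.248.0.0/13 (217.248.0.0 - 217.255.255.255) -> ISP-GW
  217.252.0.0/16 (217.252.0.0 - 217.252.255.255) -> ACCESS1
  217.252.128.0/17 (217.252.128.0 - 217.252.255.255) -> EDGE2
  217.252.192.0/18 (217.252.192.0 - 217.252.255.255) -> BORDER2
More-specific entries that do NOT match:
  217.252.214.48/28 (217.252.214.48 - 217.252.214.63) does not contain 217.252.214.36
  217.252.214.128/25 (217.252.214.128 - 217.252.214.255) does not contain 217.252.214.36
  217.252.246.0/24 (217.252.246.0 - 217.252.246.255) does not contain 217.252.214.36
  216.252.214.0/24 (216.252.214.0 - 216.252.214.255) does not contain 217.252.214.36
  217.252.240.0/20 (217.252.240.0 - 217.252.255.255) does not contain 217.252.214.36
  217.252.64.0/19 (217.252.64.0 - 217.252.95.255) does not contain 217.252.214.36
  217.252.128.0/19 (217.252.128.0 - 217.252.159.255) does not contain 217.252.214.36
Longest matching prefix is /18 -> next hop BORDER2.

BORDER2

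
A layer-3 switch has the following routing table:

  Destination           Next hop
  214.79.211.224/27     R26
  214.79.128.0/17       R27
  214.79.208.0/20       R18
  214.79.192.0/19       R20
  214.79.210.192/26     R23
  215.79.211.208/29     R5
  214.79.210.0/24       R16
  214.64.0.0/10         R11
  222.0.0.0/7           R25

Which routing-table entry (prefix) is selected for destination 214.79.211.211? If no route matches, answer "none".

214.79.208.0/20

Entries matching 214.79.211.211:
  214.64.0.0/10 (214.64.0.0 - 214.127.255.255)
  214.79.128.0/17 (214.79.128.0 - 214.79.255.255)
  214.79.192.0/19 (214.79.192.0 - 214.79.223.255)
  214.79.208.0/20 (214.79.208.0 - 214.79.223.255)
Most specific is 214.79.208.0/20.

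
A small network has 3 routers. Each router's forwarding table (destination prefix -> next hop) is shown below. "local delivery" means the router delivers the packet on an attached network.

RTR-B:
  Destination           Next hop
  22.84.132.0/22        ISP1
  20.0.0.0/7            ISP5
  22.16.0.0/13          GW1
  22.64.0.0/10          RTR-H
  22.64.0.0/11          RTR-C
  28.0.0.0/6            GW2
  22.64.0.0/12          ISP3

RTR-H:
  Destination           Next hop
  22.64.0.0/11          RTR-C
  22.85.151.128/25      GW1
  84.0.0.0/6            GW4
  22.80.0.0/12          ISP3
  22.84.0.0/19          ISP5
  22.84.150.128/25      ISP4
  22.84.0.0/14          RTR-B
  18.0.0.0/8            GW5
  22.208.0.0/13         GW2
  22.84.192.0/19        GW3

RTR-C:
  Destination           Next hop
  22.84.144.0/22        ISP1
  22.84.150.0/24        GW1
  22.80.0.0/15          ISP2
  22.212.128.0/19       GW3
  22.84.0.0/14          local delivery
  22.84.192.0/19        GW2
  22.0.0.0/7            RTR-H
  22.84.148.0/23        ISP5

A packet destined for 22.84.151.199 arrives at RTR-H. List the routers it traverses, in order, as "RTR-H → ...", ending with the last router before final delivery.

RTR-H → RTR-B → RTR-C

At RTR-H: longest match for 22.84.151.199 is 22.84.0.0/14 -> RTR-B
At RTR-B: longest match for 22.84.151.199 is 22.64.0.0/11 -> RTR-C
At RTR-C: longest match for 22.84.151.199 is 22.84.0.0/14 -> local delivery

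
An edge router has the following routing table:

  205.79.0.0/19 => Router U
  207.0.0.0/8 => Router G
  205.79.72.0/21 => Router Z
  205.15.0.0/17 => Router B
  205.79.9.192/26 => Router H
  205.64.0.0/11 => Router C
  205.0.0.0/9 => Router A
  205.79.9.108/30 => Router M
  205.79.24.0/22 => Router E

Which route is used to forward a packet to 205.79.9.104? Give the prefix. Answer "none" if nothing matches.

205.79.0.0/19

Entries matching 205.79.9.104:
  205.0.0.0/9 (205.0.0.0 - 205.127.255.255)
  205.64.0.0/11 (205.64.0.0 - 205.95.255.255)
  205.79.0.0/19 (205.79.0.0 - 205.79.31.255)
Most specific is 205.79.0.0/19.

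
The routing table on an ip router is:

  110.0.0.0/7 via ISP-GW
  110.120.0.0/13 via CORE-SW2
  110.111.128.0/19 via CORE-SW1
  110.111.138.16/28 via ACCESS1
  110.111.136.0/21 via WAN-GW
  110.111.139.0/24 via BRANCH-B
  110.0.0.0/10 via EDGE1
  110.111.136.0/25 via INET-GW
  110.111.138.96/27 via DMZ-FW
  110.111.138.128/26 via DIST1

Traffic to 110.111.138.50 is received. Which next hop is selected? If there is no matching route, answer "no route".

Routes whose prefix contains 110.111.138.50:
  110.0.0.0/7 (110.0.0.0 - 111.255.255.255) -> ISP-GW
  110.111.128.0/19 (110.111.128.0 - 110.111.159.255) -> CORE-SW1
  110.111.136.0/21 (110.111.136.0 - 110.111.143.255) -> WAN-GW
More-specific entries that do NOT match:
  110.111.138.16/28 (110.111.138.16 - 110.111.138.31) does not contain 110.111.138.50
  110.111.138.96/27 (110.111.138.96 - 110.111.138.127) does not contain 110.111.138.50
  110.111.138.128/26 (110.111.138.128 - 110.111.138.191) does not contain 110.111.138.50
  110.111.136.0/25 (110.111.136.0 - 110.111.136.127) does not contain 110.111.138.50
  110.111.139.0/24 (110.111.139.0 - 110.111.139.255) does not contain 110.111.138.50
Longest matching prefix is /21 -> next hop WAN-GW.

WAN-GW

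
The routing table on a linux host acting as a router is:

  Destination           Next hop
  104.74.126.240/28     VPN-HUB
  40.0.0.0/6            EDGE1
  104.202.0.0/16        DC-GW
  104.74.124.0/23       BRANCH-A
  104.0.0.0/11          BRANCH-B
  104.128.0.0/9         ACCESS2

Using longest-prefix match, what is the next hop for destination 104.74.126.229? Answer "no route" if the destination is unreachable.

No entry's prefix contains 104.74.126.229; there is no default route.

no route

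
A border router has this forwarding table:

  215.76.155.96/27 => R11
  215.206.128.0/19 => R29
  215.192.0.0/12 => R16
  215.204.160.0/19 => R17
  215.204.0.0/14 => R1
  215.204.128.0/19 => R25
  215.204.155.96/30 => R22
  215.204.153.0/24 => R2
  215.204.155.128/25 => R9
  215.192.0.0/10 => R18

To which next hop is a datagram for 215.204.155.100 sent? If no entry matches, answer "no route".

Routes whose prefix contains 215.204.155.100:
  215.192.0.0/10 (215.192.0.0 - 215.255.255.255) -> R18
  215.192.0.0/12 (215.192.0.0 - 215.207.255.255) -> R16
  215.204.0.0/14 (215.204.0.0 - 215.207.255.255) -> R1
  215.204.128.0/19 (215.204.128.0 - 215.204.159.255) -> R25
More-specific entries that do NOT match:
  215.204.155.96/30 (215.204.155.96 - 215.204.155.99) does not contain 215.204.155.100
  215.76.155.96/27 (215.76.155.96 - 215.76.155.127) does not contain 215.204.155.100
  215.204.155.128/25 (215.204.155.128 - 215.204.155.255) does not contain 215.204.155.100
  215.204.153.0/24 (215.204.153.0 - 215.204.153.255) does not contain 215.204.155.100
Longest matching prefix is /19 -> next hop R25.

R25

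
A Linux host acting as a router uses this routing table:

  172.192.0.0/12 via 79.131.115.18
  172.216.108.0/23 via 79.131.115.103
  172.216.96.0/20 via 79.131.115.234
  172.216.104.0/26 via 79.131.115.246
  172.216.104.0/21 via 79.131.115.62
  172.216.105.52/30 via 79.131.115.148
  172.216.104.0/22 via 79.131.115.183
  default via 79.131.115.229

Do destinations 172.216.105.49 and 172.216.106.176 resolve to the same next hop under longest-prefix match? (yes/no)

172.216.105.49: longest match 172.216.104.0/22 -> 79.131.115.183
172.216.106.176: longest match 172.216.104.0/22 -> 79.131.115.183

yes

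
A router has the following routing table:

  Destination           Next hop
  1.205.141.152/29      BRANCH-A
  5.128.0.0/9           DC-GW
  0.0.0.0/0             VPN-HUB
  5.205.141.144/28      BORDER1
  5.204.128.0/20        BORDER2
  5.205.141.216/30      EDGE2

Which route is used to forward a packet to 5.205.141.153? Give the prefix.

5.205.141.144/28

Entries matching 5.205.141.153:
  0.0.0.0/0 (default, matches everything)
  5.128.0.0/9 (5.128.0.0 - 5.255.255.255)
  5.205.141.144/28 (5.205.141.144 - 5.205.141.159)
Most specific is 5.205.141.144/28.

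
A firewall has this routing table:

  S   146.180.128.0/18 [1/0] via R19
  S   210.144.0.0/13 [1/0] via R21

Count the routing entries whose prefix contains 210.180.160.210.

No listed prefix contains 210.180.160.210.
Total matching entries: 0.

0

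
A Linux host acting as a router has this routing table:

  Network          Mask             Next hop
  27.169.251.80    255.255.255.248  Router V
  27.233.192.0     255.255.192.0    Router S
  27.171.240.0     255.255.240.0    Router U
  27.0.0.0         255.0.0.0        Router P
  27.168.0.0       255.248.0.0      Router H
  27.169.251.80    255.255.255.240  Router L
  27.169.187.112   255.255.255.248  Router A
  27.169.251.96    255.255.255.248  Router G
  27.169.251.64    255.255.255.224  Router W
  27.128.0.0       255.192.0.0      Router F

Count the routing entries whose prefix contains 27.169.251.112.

Prefixes containing 27.169.251.112:
  27.0.0.0/8 (27.0.0.0 - 27.255.255.255)
  27.128.0.0/10 (27.128.0.0 - 27.191.255.255)
  27.168.0.0/13 (27.168.0.0 - 27.175.255.255)
Total matching entries: 3.

3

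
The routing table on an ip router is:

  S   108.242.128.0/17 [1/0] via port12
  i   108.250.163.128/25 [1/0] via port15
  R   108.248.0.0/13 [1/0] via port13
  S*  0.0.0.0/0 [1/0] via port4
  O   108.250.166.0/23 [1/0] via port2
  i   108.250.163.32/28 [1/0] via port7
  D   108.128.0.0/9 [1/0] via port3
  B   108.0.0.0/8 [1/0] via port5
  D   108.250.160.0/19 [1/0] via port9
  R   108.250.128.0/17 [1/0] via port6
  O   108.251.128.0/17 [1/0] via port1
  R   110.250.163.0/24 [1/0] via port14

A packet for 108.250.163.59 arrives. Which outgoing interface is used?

port9

Routes whose prefix contains 108.250.163.59:
  0.0.0.0/0 (default, matches everything) -> port4
  108.0.0.0/8 (108.0.0.0 - 108.255.255.255) -> port5
  108.128.0.0/9 (108.128.0.0 - 108.255.255.255) -> port3
  108.248.0.0/13 (108.248.0.0 - 108.255.255.255) -> port13
  108.250.128.0/17 (108.250.128.0 - 108.250.255.255) -> port6
  108.250.160.0/19 (108.250.160.0 - 108.250.191.255) -> port9
More-specific entries that do NOT match:
  108.250.163.32/28 (108.250.163.32 - 108.250.163.47) does not contain 108.250.163.59
  108.250.163.128/25 (108.250.163.128 - 108.250.163.255) does not contain 108.250.163.59
  110.250.163.0/24 (110.250.163.0 - 110.250.163.255) does not contain 108.250.163.59
  108.250.166.0/23 (108.250.166.0 - 108.250.167.255) does not contain 108.250.163.59
Longest matching prefix is /19 -> interface port9.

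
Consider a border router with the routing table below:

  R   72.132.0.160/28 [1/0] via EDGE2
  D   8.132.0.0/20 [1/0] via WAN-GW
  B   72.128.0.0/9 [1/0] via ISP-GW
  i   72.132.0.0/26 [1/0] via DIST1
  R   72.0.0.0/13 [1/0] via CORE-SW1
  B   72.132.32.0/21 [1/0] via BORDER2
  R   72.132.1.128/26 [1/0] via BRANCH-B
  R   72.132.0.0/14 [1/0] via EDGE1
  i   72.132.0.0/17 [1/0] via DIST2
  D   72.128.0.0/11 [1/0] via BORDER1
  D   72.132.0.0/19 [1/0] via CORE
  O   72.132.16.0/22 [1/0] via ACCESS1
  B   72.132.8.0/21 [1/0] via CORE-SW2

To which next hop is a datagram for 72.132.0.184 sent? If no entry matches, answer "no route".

Routes whose prefix contains 72.132.0.184:
  72.128.0.0/9 (72.128.0.0 - 72.255.255.255) -> ISP-GW
  72.128.0.0/11 (72.128.0.0 - 72.159.255.255) -> BORDER1
  72.132.0.0/14 (72.132.0.0 - 72.135.255.255) -> EDGE1
  72.132.0.0/17 (72.132.0.0 - 72.132.127.255) -> DIST2
  72.132.0.0/19 (72.132.0.0 - 72.132.31.255) -> CORE
More-specific entries that do NOT match:
  72.132.0.160/28 (72.132.0.160 - 72.132.0.175) does not contain 72.132.0.184
  72.132.0.0/26 (72.132.0.0 - 72.132.0.63) does not contain 72.132.0.184
  72.132.1.128/26 (72.132.1.128 - 72.132.1.191) does not contain 72.132.0.184
  72.132.16.0/22 (72.132.16.0 - 72.132.19.255) does not contain 72.132.0.184
  72.132.32.0/21 (72.132.32.0 - 72.132.39.255) does not contain 72.132.0.184
  72.132.8.0/21 (72.132.8.0 - 72.132.15.255) does not contain 72.132.0.184
  8.132.0.0/20 (8.132.0.0 - 8.132.15.255) does not contain 72.132.0.184
Longest matching prefix is /19 -> next hop CORE.

CORE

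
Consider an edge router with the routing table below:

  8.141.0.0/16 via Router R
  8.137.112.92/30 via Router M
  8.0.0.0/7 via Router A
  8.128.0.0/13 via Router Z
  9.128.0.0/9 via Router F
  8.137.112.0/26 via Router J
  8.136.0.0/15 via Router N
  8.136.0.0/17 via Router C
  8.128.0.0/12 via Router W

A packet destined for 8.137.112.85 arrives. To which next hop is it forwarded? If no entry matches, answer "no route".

Router N

Routes whose prefix contains 8.137.112.85:
  8.0.0.0/7 (8.0.0.0 - 9.255.255.255) -> Router A
  8.128.0.0/12 (8.128.0.0 - 8.143.255.255) -> Router W
  8.136.0.0/15 (8.136.0.0 - 8.137.255.255) -> Router N
More-specific entries that do NOT match:
  8.137.112.92/30 (8.137.112.92 - 8.137.112.95) does not contain 8.137.112.85
  8.137.112.0/26 (8.137.112.0 - 8.137.112.63) does not contain 8.137.112.85
  8.136.0.0/17 (8.136.0.0 - 8.136.127.255) does not contain 8.137.112.85
  8.141.0.0/16 (8.141.0.0 - 8.141.255.255) does not contain 8.137.112.85
Longest matching prefix is /15 -> next hop Router N.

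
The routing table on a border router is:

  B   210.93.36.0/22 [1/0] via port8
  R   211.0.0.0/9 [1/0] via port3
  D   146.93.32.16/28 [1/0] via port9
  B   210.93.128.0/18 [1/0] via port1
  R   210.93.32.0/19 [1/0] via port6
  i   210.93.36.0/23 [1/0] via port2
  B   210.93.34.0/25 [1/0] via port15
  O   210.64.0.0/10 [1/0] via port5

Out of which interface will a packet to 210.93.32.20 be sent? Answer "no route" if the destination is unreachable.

Routes whose prefix contains 210.93.32.20:
  210.64.0.0/10 (210.64.0.0 - 210.127.255.255) -> port5
  210.93.32.0/19 (210.93.32.0 - 210.93.63.255) -> port6
More-specific entries that do NOT match:
  146.93.32.16/28 (146.93.32.16 - 146.93.32.31) does not contain 210.93.32.20
  210.93.34.0/25 (210.93.34.0 - 210.93.34.127) does not contain 210.93.32.20
  210.93.36.0/23 (210.93.36.0 - 210.93.37.255) does not contain 210.93.32.20
  210.93.36.0/22 (210.93.36.0 - 210.93.39.255) does not contain 210.93.32.20
Longest matching prefix is /19 -> interface port6.

port6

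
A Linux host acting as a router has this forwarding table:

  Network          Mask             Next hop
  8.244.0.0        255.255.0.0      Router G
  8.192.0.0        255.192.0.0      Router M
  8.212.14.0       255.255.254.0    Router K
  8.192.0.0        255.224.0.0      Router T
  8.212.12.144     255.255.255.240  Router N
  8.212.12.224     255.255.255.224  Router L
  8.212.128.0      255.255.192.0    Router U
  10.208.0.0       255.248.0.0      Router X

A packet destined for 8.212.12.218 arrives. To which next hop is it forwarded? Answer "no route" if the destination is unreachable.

Routes whose prefix contains 8.212.12.218:
  8.192.0.0/10 (8.192.0.0 - 8.255.255.255) -> Router M
  8.192.0.0/11 (8.192.0.0 - 8.223.255.255) -> Router T
More-specific entries that do NOT match:
  8.212.12.144/28 (8.212.12.144 - 8.212.12.159) does not contain 8.212.12.218
  8.212.12.224/27 (8.212.12.224 - 8.212.12.255) does not contain 8.212.12.218
  8.212.14.0/23 (8.212.14.0 - 8.212.15.255) does not contain 8.212.12.218
  8.212.128.0/18 (8.212.128.0 - 8.212.191.255) does not contain 8.212.12.218
  8.244.0.0/16 (8.244.0.0 - 8.244.255.255) does not contain 8.212.12.218
  10.208.0.0/13 (10.208.0.0 - 10.215.255.255) does not contain 8.212.12.218
Longest matching prefix is /11 -> next hop Router T.

Router T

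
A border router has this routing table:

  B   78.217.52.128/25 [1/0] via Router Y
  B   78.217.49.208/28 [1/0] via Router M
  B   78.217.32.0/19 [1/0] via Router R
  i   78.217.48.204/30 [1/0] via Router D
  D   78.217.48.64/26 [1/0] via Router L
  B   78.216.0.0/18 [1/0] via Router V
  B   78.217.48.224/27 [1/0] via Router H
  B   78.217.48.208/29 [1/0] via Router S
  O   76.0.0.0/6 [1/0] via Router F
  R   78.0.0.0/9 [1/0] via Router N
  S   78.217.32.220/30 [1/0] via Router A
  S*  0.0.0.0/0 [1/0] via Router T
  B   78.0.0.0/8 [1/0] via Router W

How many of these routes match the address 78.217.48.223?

4

Prefixes containing 78.217.48.223:
  0.0.0.0/0 (default, matches everything)
  76.0.0.0/6 (76.0.0.0 - 79.255.255.255)
  78.0.0.0/8 (78.0.0.0 - 78.255.255.255)
  78.217.32.0/19 (78.217.32.0 - 78.217.63.255)
Total matching entries: 4.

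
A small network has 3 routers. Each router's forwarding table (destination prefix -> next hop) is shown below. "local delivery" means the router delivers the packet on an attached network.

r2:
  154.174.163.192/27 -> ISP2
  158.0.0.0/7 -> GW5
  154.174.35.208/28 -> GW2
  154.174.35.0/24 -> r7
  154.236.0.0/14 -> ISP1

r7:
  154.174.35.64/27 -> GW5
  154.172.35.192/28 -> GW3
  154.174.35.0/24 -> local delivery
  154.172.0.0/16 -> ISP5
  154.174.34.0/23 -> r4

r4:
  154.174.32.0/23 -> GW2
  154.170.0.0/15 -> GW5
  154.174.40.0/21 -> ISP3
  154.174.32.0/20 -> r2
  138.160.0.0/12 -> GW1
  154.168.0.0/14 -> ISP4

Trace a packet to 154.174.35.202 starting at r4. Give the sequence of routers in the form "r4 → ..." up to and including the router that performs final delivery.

r4 → r2 → r7

At r4: longest match for 154.174.35.202 is 154.174.32.0/20 -> r2
At r2: longest match for 154.174.35.202 is 154.174.35.0/24 -> r7
At r7: longest match for 154.174.35.202 is 154.174.35.0/24 -> local delivery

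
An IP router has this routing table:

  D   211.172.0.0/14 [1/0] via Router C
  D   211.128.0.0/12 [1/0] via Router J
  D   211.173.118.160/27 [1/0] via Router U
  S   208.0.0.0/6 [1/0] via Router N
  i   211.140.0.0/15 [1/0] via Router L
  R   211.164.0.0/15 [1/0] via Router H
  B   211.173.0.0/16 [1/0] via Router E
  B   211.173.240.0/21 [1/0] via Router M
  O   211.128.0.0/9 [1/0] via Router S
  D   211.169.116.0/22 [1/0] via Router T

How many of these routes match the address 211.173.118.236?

Prefixes containing 211.173.118.236:
  208.0.0.0/6 (208.0.0.0 - 211.255.255.255)
  211.128.0.0/9 (211.128.0.0 - 211.255.255.255)
  211.172.0.0/14 (211.172.0.0 - 211.175.255.255)
  211.173.0.0/16 (211.173.0.0 - 211.173.255.255)
Total matching entries: 4.

4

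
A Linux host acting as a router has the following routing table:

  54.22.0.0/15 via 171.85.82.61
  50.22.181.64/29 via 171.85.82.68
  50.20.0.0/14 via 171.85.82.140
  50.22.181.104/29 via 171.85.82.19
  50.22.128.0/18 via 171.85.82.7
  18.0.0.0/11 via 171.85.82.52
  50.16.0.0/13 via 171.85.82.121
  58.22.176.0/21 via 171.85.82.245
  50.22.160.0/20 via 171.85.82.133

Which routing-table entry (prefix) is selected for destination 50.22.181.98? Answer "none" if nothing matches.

Entries matching 50.22.181.98:
  50.16.0.0/13 (50.16.0.0 - 50.23.255.255)
  50.20.0.0/14 (50.20.0.0 - 50.23.255.255)
  50.22.128.0/18 (50.22.128.0 - 50.22.191.255)
Most specific is 50.22.128.0/18.

50.22.128.0/18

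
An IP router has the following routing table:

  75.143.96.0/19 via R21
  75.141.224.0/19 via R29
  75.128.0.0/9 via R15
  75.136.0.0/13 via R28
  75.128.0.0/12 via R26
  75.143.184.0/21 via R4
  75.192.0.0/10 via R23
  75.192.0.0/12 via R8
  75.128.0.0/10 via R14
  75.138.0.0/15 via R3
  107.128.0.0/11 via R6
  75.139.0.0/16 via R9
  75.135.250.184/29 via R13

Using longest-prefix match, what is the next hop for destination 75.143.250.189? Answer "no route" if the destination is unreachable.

R28

Routes whose prefix contains 75.143.250.189:
  75.128.0.0/9 (75.128.0.0 - 75.255.255.255) -> R15
  75.128.0.0/10 (75.128.0.0 - 75.191.255.255) -> R14
  75.128.0.0/12 (75.128.0.0 - 75.143.255.255) -> R26
  75.136.0.0/13 (75.136.0.0 - 75.143.255.255) -> R28
More-specific entries that do NOT match:
  75.135.250.184/29 (75.135.250.184 - 75.135.250.191) does not contain 75.143.250.189
  75.143.184.0/21 (75.143.184.0 - 75.143.191.255) does not contain 75.143.250.189
  75.143.96.0/19 (75.143.96.0 - 75.143.127.255) does not contain 75.143.250.189
  75.141.224.0/19 (75.141.224.0 - 75.141.255.255) does not contain 75.143.250.189
  75.139.0.0/16 (75.139.0.0 - 75.139.255.255) does not contain 75.143.250.189
  75.138.0.0/15 (75.138.0.0 - 75.139.255.255) does not contain 75.143.250.189
Longest matching prefix is /13 -> next hop R28.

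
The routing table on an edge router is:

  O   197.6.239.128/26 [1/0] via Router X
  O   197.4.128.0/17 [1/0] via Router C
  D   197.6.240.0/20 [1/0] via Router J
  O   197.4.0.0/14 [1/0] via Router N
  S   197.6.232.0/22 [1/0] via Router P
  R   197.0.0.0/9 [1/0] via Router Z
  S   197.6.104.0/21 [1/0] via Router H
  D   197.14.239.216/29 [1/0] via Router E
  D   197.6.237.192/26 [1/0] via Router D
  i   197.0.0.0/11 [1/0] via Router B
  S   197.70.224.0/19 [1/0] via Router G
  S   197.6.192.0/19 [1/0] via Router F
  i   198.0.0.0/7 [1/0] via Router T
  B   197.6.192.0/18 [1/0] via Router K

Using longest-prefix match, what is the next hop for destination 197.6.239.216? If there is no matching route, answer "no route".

Routes whose prefix contains 197.6.239.216:
  197.0.0.0/9 (197.0.0.0 - 197.127.255.255) -> Router Z
  197.0.0.0/11 (197.0.0.0 - 197.31.255.255) -> Router B
  197.4.0.0/14 (197.4.0.0 - 197.7.255.255) -> Router N
  197.6.192.0/18 (197.6.192.0 - 197.6.255.255) -> Router K
More-specific entries that do NOT match:
  197.14.239.216/29 (197.14.239.216 - 197.14.239.223) does not contain 197.6.239.216
  197.6.239.128/26 (197.6.239.128 - 197.6.239.191) does not contain 197.6.239.216
  197.6.237.192/26 (197.6.237.192 - 197.6.237.255) does not contain 197.6.239.216
  197.6.232.0/22 (197.6.232.0 - 197.6.235.255) does not contain 197.6.239.216
  197.6.104.0/21 (197.6.104.0 - 197.6.111.255) does not contain 197.6.239.216
  197.6.240.0/20 (197.6.240.0 - 197.6.255.255) does not contain 197.6.239.216
  197.70.224.0/19 (197.70.224.0 - 197.70.255.255) does not contain 197.6.239.216
  197.6.192.0/19 (197.6.192.0 - 197.6.223.255) does not contain 197.6.239.216
Longest matching prefix is /18 -> next hop Router K.

Router K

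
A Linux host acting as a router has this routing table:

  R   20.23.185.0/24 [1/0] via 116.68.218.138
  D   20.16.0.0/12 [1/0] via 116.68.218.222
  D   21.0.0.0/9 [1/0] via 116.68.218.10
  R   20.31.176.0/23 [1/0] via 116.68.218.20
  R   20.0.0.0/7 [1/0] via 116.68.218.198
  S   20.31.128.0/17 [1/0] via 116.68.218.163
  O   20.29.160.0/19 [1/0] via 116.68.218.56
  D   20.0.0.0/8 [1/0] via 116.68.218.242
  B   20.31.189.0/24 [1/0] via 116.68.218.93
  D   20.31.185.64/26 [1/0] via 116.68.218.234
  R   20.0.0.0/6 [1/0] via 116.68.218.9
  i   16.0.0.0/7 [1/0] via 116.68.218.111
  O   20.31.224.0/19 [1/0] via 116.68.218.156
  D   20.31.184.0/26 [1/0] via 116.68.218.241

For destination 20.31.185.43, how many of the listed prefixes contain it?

5

Prefixes containing 20.31.185.43:
  20.0.0.0/6 (20.0.0.0 - 23.255.255.255)
  20.0.0.0/7 (20.0.0.0 - 21.255.255.255)
  20.0.0.0/8 (20.0.0.0 - 20.255.255.255)
  20.16.0.0/12 (20.16.0.0 - 20.31.255.255)
  20.31.128.0/17 (20.31.128.0 - 20.31.255.255)
Total matching entries: 5.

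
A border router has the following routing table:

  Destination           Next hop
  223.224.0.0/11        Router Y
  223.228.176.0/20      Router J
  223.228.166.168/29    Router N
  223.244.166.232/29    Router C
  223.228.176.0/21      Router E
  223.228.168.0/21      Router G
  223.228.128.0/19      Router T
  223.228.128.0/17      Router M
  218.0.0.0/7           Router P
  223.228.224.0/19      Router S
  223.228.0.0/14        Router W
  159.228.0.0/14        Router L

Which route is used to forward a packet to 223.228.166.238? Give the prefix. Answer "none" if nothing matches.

Entries matching 223.228.166.238:
  223.224.0.0/11 (223.224.0.0 - 223.255.255.255)
  223.228.0.0/14 (223.228.0.0 - 223.231.255.255)
  223.228.128.0/17 (223.228.128.0 - 223.228.255.255)
Most specific is 223.228.128.0/17.

223.228.128.0/17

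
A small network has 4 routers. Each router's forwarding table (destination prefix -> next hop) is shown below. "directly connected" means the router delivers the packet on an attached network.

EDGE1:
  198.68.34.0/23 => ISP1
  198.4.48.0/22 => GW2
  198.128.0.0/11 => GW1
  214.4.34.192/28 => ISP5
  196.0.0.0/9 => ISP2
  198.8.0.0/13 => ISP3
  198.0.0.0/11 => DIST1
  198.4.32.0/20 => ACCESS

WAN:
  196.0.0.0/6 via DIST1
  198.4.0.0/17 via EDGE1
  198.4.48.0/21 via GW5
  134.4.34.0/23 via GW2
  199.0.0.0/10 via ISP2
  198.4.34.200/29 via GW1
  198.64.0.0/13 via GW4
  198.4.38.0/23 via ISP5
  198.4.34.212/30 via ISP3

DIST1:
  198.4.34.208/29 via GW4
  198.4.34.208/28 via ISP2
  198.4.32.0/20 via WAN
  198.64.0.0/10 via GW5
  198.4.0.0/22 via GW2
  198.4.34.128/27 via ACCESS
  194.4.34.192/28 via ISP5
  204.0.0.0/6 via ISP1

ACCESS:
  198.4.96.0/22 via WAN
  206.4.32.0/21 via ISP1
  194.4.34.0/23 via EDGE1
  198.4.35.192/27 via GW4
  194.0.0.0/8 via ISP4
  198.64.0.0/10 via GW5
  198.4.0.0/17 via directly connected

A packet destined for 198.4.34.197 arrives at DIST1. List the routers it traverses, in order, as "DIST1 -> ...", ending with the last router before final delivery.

DIST1 -> WAN -> EDGE1 -> ACCESS

At DIST1: longest match for 198.4.34.197 is 198.4.32.0/20 -> WAN
At WAN: longest match for 198.4.34.197 is 198.4.0.0/17 -> EDGE1
At EDGE1: longest match for 198.4.34.197 is 198.4.32.0/20 -> ACCESS
At ACCESS: longest match for 198.4.34.197 is 198.4.0.0/17 -> directly connected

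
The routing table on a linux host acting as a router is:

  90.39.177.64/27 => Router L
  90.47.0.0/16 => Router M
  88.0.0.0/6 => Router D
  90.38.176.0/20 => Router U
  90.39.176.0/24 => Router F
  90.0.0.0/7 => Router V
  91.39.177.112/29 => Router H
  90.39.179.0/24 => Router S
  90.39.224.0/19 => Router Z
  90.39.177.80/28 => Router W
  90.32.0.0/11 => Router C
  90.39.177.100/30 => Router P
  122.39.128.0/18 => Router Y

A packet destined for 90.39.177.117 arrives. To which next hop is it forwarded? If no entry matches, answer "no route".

Routes whose prefix contains 90.39.177.117:
  88.0.0.0/6 (88.0.0.0 - 91.255.255.255) -> Router D
  90.0.0.0/7 (90.0.0.0 - 91.255.255.255) -> Router V
  90.32.0.0/11 (90.32.0.0 - 90.63.255.255) -> Router C
More-specific entries that do NOT match:
  90.39.177.100/30 (90.39.177.100 - 90.39.177.103) does not contain 90.39.177.117
  91.39.177.112/29 (91.39.177.112 - 91.39.177.119) does not contain 90.39.177.117
  90.39.177.80/28 (90.39.177.80 - 90.39.177.95) does not contain 90.39.177.117
  90.39.177.64/27 (90.39.177.64 - 90.39.177.95) does not contain 90.39.177.117
  90.39.176.0/24 (90.39.176.0 - 90.39.176.255) does not contain 90.39.177.117
  90.39.179.0/24 (90.39.179.0 - 90.39.179.255) does not contain 90.39.177.117
  90.38.176.0/20 (90.38.176.0 - 90.38.191.255) does not contain 90.39.177.117
  90.39.224.0/19 (90.39.224.0 - 90.39.255.255) does not contain 90.39.177.117
  122.39.128.0/18 (122.39.128.0 - 122.39.191.255) does not contain 90.39.177.117
  90.47.0.0/16 (90.47.0.0 - 90.47.255.255) does not contain 90.39.177.117
Longest matching prefix is /11 -> next hop Router C.

Router C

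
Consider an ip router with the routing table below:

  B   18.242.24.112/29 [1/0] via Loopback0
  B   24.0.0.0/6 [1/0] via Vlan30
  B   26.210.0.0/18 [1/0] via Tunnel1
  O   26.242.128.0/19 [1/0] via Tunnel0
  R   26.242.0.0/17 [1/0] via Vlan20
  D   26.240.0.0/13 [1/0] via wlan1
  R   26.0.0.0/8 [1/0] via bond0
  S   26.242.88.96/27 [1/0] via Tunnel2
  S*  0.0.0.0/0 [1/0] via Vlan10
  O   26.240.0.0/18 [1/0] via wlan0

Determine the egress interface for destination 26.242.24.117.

Vlan20

Routes whose prefix contains 26.242.24.117:
  0.0.0.0/0 (default, matches everything) -> Vlan10
  24.0.0.0/6 (24.0.0.0 - 27.255.255.255) -> Vlan30
  26.0.0.0/8 (26.0.0.0 - 26.255.255.255) -> bond0
  26.240.0.0/13 (26.240.0.0 - 26.247.255.255) -> wlan1
  26.242.0.0/17 (26.242.0.0 - 26.242.127.255) -> Vlan20
More-specific entries that do NOT match:
  18.242.24.112/29 (18.242.24.112 - 18.242.24.119) does not contain 26.242.24.117
  26.242.88.96/27 (26.242.88.96 - 26.242.88.127) does not contain 26.242.24.117
  26.242.128.0/19 (26.242.128.0 - 26.242.159.255) does not contain 26.242.24.117
  26.210.0.0/18 (26.210.0.0 - 26.210.63.255) does not contain 26.242.24.117
  26.240.0.0/18 (26.240.0.0 - 26.240.63.255) does not contain 26.242.24.117
Longest matching prefix is /17 -> interface Vlan20.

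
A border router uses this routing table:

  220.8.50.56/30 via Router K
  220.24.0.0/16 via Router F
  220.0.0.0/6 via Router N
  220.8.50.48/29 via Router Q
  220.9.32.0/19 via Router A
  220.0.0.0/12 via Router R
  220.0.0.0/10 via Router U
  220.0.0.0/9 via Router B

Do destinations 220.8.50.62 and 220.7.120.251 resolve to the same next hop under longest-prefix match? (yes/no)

220.8.50.62: longest match 220.0.0.0/12 -> Router R
220.7.120.251: longest match 220.0.0.0/12 -> Router R

yes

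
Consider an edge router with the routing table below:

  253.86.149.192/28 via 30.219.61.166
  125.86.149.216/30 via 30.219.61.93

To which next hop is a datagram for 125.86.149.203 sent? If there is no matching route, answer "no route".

No entry's prefix contains 125.86.149.203; there is no default route.

no route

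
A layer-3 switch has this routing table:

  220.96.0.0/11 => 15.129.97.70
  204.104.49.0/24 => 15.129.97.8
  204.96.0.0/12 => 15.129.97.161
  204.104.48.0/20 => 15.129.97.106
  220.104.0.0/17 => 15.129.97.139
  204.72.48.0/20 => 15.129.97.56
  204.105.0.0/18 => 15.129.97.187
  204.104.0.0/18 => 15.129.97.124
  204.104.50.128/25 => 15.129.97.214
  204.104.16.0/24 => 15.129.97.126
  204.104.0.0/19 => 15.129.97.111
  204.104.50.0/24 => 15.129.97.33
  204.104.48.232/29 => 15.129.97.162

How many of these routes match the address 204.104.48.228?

Prefixes containing 204.104.48.228:
  204.96.0.0/12 (204.96.0.0 - 204.111.255.255)
  204.104.0.0/18 (204.104.0.0 - 204.104.63.255)
  204.104.48.0/20 (204.104.48.0 - 204.104.63.255)
Total matching entries: 3.

3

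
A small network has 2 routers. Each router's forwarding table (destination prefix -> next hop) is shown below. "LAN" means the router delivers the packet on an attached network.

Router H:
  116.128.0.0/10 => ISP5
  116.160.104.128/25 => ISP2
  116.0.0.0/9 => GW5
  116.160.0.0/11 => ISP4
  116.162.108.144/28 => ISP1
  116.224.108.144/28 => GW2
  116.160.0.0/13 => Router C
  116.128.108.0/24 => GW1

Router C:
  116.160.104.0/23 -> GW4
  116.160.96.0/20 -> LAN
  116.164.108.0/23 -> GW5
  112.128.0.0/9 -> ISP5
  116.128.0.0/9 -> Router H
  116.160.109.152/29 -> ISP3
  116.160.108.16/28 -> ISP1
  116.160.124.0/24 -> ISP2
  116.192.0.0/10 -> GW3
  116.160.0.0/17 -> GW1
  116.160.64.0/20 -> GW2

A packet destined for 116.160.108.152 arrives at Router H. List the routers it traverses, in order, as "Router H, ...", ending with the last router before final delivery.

Router H, Router C

At Router H: longest match for 116.160.108.152 is 116.160.0.0/13 -> Router C
At Router C: longest match for 116.160.108.152 is 116.160.96.0/20 -> LAN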